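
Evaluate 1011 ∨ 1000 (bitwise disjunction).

OR: 1 when either bit is 1
  1011
| 1000
------
  1011
Decimal: 11 | 8 = 11



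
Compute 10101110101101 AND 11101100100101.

AND: 1 only when both bits are 1
  10101110101101
& 11101100100101
----------------
  10101100100101
Decimal: 11181 & 15141 = 11045



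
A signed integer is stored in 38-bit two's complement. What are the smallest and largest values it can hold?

For 38-bit two's complement:
Minimum: -2^37 = -137438953472
Maximum: 2^37 - 1 = 137438953471



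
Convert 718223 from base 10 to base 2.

Using repeated division by 2:
718223 ÷ 2 = 359111 remainder 1
359111 ÷ 2 = 179555 remainder 1
179555 ÷ 2 = 89777 remainder 1
89777 ÷ 2 = 44888 remainder 1
44888 ÷ 2 = 22444 remainder 0
22444 ÷ 2 = 11222 remainder 0
11222 ÷ 2 = 5611 remainder 0
5611 ÷ 2 = 2805 remainder 1
2805 ÷ 2 = 1402 remainder 1
1402 ÷ 2 = 701 remainder 0
701 ÷ 2 = 350 remainder 1
350 ÷ 2 = 175 remainder 0
175 ÷ 2 = 87 remainder 1
87 ÷ 2 = 43 remainder 1
43 ÷ 2 = 21 remainder 1
21 ÷ 2 = 10 remainder 1
10 ÷ 2 = 5 remainder 0
5 ÷ 2 = 2 remainder 1
2 ÷ 2 = 1 remainder 0
1 ÷ 2 = 0 remainder 1
Reading remainders bottom to top: 10101111010110001111



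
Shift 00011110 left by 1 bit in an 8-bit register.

Original: 00011110 (decimal 30)
Shift left by 1 position
Append 1 zero on the right
Result: 00111100 (decimal 60)
Equivalent: 30 << 1 = 30 × 2^1 = 60



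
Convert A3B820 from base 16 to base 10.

Expand by place value (powers of 16):
Digit values: A = 10, B = 11
A3B820 = 10 × 16^5 + 3 × 16^4 + 11 × 16^3 + 8 × 16^2 + 2 × 16^1 + 0 × 16^0
= 10 × 1048576 + 3 × 65536 + 11 × 4096 + 8 × 256 + 2 × 16 + 0 × 1
= 10485760 + 196608 + 45056 + 2048 + 32 + 0
= 10729504



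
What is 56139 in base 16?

Using repeated division by 16 (digits 10–15 are A–F):
56139 ÷ 16 = 3508 remainder 11 (B)
3508 ÷ 16 = 219 remainder 4
219 ÷ 16 = 13 remainder 11 (B)
13 ÷ 16 = 0 remainder 13 (D)
Reading remainders bottom to top: DB4B



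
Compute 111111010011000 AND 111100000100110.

AND: 1 only when both bits are 1
  111111010011000
& 111100000100110
-----------------
  111100000000000
Decimal: 32408 & 30758 = 30720



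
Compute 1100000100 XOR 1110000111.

XOR: 1 when bits differ
  1100000100
^ 1110000111
------------
  0010000011
Decimal: 772 ^ 903 = 131



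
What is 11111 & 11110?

AND: 1 only when both bits are 1
  11111
& 11110
-------
  11110
Decimal: 31 & 30 = 30



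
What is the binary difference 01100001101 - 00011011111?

Method 1 - Direct subtraction (column by column from the right: bit − bit − borrow-in; if negative, add 2 and borrow 1 from the next column):
borrow: 00111111100
        01100001101
-       00011011111
-------------------
        01000101110

Method 2 - Add two's complement:
Two's complement of 00011011111: invert → 11100100000, add 1 → 11100100001
  01100001101
+ 11100100001
-------------
 101000101110  (end carry out of the top bit = 1)
Discarding the end carry: 01000101110
Decimal check:
  01100001101 = 512 + 256 + 8 + 4 + 1 = 781
  00011011111 = 128 + 64 + 16 + 8 + 4 + 2 + 1 = 223
  781 - 223 = 558, and 01000101110 = 512 + 32 + 8 + 4 + 2 = 558 ✓



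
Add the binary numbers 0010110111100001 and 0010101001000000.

Add column by column from the right: bit + bit + carry-in; write the sum mod 2, carry 1 when the sum is 2 or 3.
carry:  0101111110000000
        0010110111100001
+       0010101001000000
------------------------
       00101100000100001
(the carry out of the leftmost column, 0, becomes the leading bit)
Decimal check:
  0010110111100001 = 8192 + 2048 + 1024 + 256 + 128 + 64 + 32 + 1 = 11745
  0010101001000000 = 8192 + 2048 + 512 + 64 = 10816
  11745 + 10816 = 22561, and 00101100000100001 = 16384 + 4096 + 2048 + 32 + 1 = 22561 ✓



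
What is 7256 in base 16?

Using repeated division by 16 (digits 10–15 are A–F):
7256 ÷ 16 = 453 remainder 8
453 ÷ 16 = 28 remainder 5
28 ÷ 16 = 1 remainder 12 (C)
1 ÷ 16 = 0 remainder 1
Reading remainders bottom to top: 1C58



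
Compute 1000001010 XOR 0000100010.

XOR: 1 when bits differ
  1000001010
^ 0000100010
------------
  1000101000
Decimal: 522 ^ 34 = 552



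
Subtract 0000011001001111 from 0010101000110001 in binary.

Method 1 - Direct subtraction (column by column from the right: bit − bit − borrow-in; if negative, add 2 and borrow 1 from the next column):
borrow: 0000111110011100
        0010101000110001
-       0000011001001111
------------------------
        0010001111100010

Method 2 - Add two's complement:
Two's complement of 0000011001001111: invert → 1111100110110000, add 1 → 1111100110110001
  0010101000110001
+ 1111100110110001
------------------
 10010001111100010  (end carry out of the top bit = 1)
Discarding the end carry: 0010001111100010
Decimal check:
  0010101000110001 = 8192 + 2048 + 512 + 32 + 16 + 1 = 10801
  0000011001001111 = 1024 + 512 + 64 + 8 + 4 + 2 + 1 = 1615
  10801 - 1615 = 9186, and 0010001111100010 = 8192 + 512 + 256 + 128 + 64 + 32 + 2 = 9186 ✓



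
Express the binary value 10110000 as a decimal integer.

Sum of powers of 2 for each 1-bit:
2^4 + 2^5 + 2^7
= 16 + 32 + 128
= 176



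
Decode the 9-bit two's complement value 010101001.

Binary: 010101001
Sign bit: 0 (non-negative)
Read directly as an unsigned value:
010101001 = 128 + 32 + 8 + 1 = 169
Value: 169



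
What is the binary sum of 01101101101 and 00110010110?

Add column by column from the right: bit + bit + carry-in; write the sum mod 2, carry 1 when the sum is 2 or 3.
carry:  11111111000
        01101101101
+       00110010110
-------------------
       010100000011
(the carry out of the leftmost column, 0, becomes the leading bit)
Decimal check:
  01101101101 = 512 + 256 + 64 + 32 + 8 + 4 + 1 = 877
  00110010110 = 256 + 128 + 16 + 4 + 2 = 406
  877 + 406 = 1283, and 010100000011 = 1024 + 256 + 2 + 1 = 1283 ✓



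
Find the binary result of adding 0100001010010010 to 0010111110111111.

Add column by column from the right: bit + bit + carry-in; write the sum mod 2, carry 1 when the sum is 2 or 3.
carry:  0001111101111100
        0100001010010010
+       0010111110111111
------------------------
       00111001001010001
(the carry out of the leftmost column, 0, becomes the leading bit)
Decimal check:
  0100001010010010 = 16384 + 512 + 128 + 16 + 2 = 17042
  0010111110111111 = 8192 + 2048 + 1024 + 512 + 256 + 128 + 32 + 16 + 8 + 4 + 2 + 1 = 12223
  17042 + 12223 = 29265, and 00111001001010001 = 16384 + 8192 + 4096 + 512 + 64 + 16 + 1 = 29265 ✓



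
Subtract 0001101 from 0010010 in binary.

Method 1 - Direct subtraction (column by column from the right: bit − bit − borrow-in; if negative, add 2 and borrow 1 from the next column):
borrow: 0011010
        0010010
-       0001101
---------------
        0000101

Method 2 - Add two's complement:
Two's complement of 0001101: invert → 1110010, add 1 → 1110011
  0010010
+ 1110011
---------
 10000101  (end carry out of the top bit = 1)
Discarding the end carry: 0000101
Decimal check:
  0010010 = 16 + 2 = 18
  0001101 = 8 + 4 + 1 = 13
  18 - 13 = 5, and 0000101 = 4 + 1 = 5 ✓



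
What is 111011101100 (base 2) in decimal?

Sum of powers of 2 for each 1-bit:
2^2 + 2^3 + 2^5 + 2^6 + 2^7 + 2^9 + 2^10 + 2^11
= 4 + 8 + 32 + 64 + 128 + 512 + 1024 + 2048
= 3820



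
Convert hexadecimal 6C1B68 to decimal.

Expand by place value (powers of 16):
Digit values: C = 12, B = 11
6C1B68 = 6 × 16^5 + 12 × 16^4 + 1 × 16^3 + 11 × 16^2 + 6 × 16^1 + 8 × 16^0
= 6 × 1048576 + 12 × 65536 + 1 × 4096 + 11 × 256 + 6 × 16 + 8 × 1
= 6291456 + 786432 + 4096 + 2816 + 96 + 8
= 7084904



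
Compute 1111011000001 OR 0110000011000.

OR: 1 when either bit is 1
  1111011000001
| 0110000011000
---------------
  1111011011001
Decimal: 7873 | 3096 = 7897



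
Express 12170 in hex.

Using repeated division by 16 (digits 10–15 are A–F):
12170 ÷ 16 = 760 remainder 10 (A)
760 ÷ 16 = 47 remainder 8
47 ÷ 16 = 2 remainder 15 (F)
2 ÷ 16 = 0 remainder 2
Reading remainders bottom to top: 2F8A



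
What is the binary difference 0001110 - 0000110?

Method 1 - Direct subtraction (column by column from the right: bit − bit − borrow-in; if negative, add 2 and borrow 1 from the next column):
borrow: 0000000
        0001110
-       0000110
---------------
        0001000

Method 2 - Add two's complement:
Two's complement of 0000110: invert → 1111001, add 1 → 1111010
  0001110
+ 1111010
---------
 10001000  (end carry out of the top bit = 1)
Discarding the end carry: 0001000
Decimal check:
  0001110 = 8 + 4 + 2 = 14
  0000110 = 4 + 2 = 6
  14 - 6 = 8, and 0001000 = 8 ✓



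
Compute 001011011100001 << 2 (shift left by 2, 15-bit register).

Original: 001011011100001 (decimal 5857)
Shift left by 2 positions
Append 2 zeros on the right
Result: 101101110000100 (decimal 23428)
Equivalent: 5857 << 2 = 5857 × 2^2 = 23428



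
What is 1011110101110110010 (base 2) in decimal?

Sum of powers of 2 for each 1-bit:
2^1 + 2^4 + 2^5 + 2^7 + 2^8 + 2^9 + 2^11 + 2^13 + 2^14 + 2^15 + 2^16 + 2^18
= 2 + 16 + 32 + 128 + 256 + 512 + 2048 + 8192 + 16384 + 32768 + 65536 + 262144
= 388018



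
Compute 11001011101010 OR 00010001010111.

OR: 1 when either bit is 1
  11001011101010
| 00010001010111
----------------
  11011011111111
Decimal: 13034 | 1111 = 14079



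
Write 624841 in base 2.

Using repeated division by 2:
624841 ÷ 2 = 312420 remainder 1
312420 ÷ 2 = 156210 remainder 0
156210 ÷ 2 = 78105 remainder 0
78105 ÷ 2 = 39052 remainder 1
39052 ÷ 2 = 19526 remainder 0
19526 ÷ 2 = 9763 remainder 0
9763 ÷ 2 = 4881 remainder 1
4881 ÷ 2 = 2440 remainder 1
2440 ÷ 2 = 1220 remainder 0
1220 ÷ 2 = 610 remainder 0
610 ÷ 2 = 305 remainder 0
305 ÷ 2 = 152 remainder 1
152 ÷ 2 = 76 remainder 0
76 ÷ 2 = 38 remainder 0
38 ÷ 2 = 19 remainder 0
19 ÷ 2 = 9 remainder 1
9 ÷ 2 = 4 remainder 1
4 ÷ 2 = 2 remainder 0
2 ÷ 2 = 1 remainder 0
1 ÷ 2 = 0 remainder 1
Reading remainders bottom to top: 10011000100011001001



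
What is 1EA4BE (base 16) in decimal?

Expand by place value (powers of 16):
Digit values: E = 14, A = 10, B = 11
1EA4BE = 1 × 16^5 + 14 × 16^4 + 10 × 16^3 + 4 × 16^2 + 11 × 16^1 + 14 × 16^0
= 1 × 1048576 + 14 × 65536 + 10 × 4096 + 4 × 256 + 11 × 16 + 14 × 1
= 1048576 + 917504 + 40960 + 1024 + 176 + 14
= 2008254



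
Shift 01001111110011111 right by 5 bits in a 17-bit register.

Original: 01001111110011111 (decimal 40863)
Shift right by 5 positions
Drop the 5 low bits; fill with zeros on the left
Result: 00000010011111100 (decimal 1276)
Equivalent: 40863 >> 5 = 40863 ÷ 2^5 = 1276



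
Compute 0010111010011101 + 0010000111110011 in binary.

Add column by column from the right: bit + bit + carry-in; write the sum mod 2, carry 1 when the sum is 2 or 3.
carry:  0101111111111110
        0010111010011101
+       0010000111110011
------------------------
       00101000010010000
(the carry out of the leftmost column, 0, becomes the leading bit)
Decimal check:
  0010111010011101 = 8192 + 2048 + 1024 + 512 + 128 + 16 + 8 + 4 + 1 = 11933
  0010000111110011 = 8192 + 256 + 128 + 64 + 32 + 16 + 2 + 1 = 8691
  11933 + 8691 = 20624, and 00101000010010000 = 16384 + 4096 + 128 + 16 = 20624 ✓



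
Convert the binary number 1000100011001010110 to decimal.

Sum of powers of 2 for each 1-bit:
2^1 + 2^2 + 2^4 + 2^6 + 2^9 + 2^10 + 2^14 + 2^18
= 2 + 4 + 16 + 64 + 512 + 1024 + 16384 + 262144
= 280150



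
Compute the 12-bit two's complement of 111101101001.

Original (sign bit 1, negative): 111101101001
Step 1 - Invert all bits: 000010010110
Step 2 - Add 1: 000010010111
Verification: 111101101001 + 000010010111 = 1000000000000; discarding the end carry (carry out of the top bit) leaves the 12-bit value 000000000000, as required for x + (-x)



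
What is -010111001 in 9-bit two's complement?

Original: 010111001
Step 1 - Invert all bits: 101000110
Step 2 - Add 1: 101000111
Verification: 010111001 + 101000111 = 1000000000; discarding the end carry (carry out of the top bit) leaves the 9-bit value 000000000, as required for x + (-x)



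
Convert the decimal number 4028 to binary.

Using repeated division by 2:
4028 ÷ 2 = 2014 remainder 0
2014 ÷ 2 = 1007 remainder 0
1007 ÷ 2 = 503 remainder 1
503 ÷ 2 = 251 remainder 1
251 ÷ 2 = 125 remainder 1
125 ÷ 2 = 62 remainder 1
62 ÷ 2 = 31 remainder 0
31 ÷ 2 = 15 remainder 1
15 ÷ 2 = 7 remainder 1
7 ÷ 2 = 3 remainder 1
3 ÷ 2 = 1 remainder 1
1 ÷ 2 = 0 remainder 1
Reading remainders bottom to top: 111110111100



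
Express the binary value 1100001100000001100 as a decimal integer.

Sum of powers of 2 for each 1-bit:
2^2 + 2^3 + 2^11 + 2^12 + 2^17 + 2^18
= 4 + 8 + 2048 + 4096 + 131072 + 262144
= 399372



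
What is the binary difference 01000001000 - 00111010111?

Method 1 - Direct subtraction (column by column from the right: bit − bit − borrow-in; if negative, add 2 and borrow 1 from the next column):
borrow: 01111101110
        01000001000
-       00111010111
-------------------
        00000110001

Method 2 - Add two's complement:
Two's complement of 00111010111: invert → 11000101000, add 1 → 11000101001
  01000001000
+ 11000101001
-------------
 100000110001  (end carry out of the top bit = 1)
Discarding the end carry: 00000110001
Decimal check:
  01000001000 = 512 + 8 = 520
  00111010111 = 256 + 128 + 64 + 16 + 4 + 2 + 1 = 471
  520 - 471 = 49, and 00000110001 = 32 + 16 + 1 = 49 ✓



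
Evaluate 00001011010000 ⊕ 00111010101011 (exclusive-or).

XOR: 1 when bits differ
  00001011010000
^ 00111010101011
----------------
  00110001111011
Decimal: 720 ^ 3755 = 3195



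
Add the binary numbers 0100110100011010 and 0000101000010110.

Add column by column from the right: bit + bit + carry-in; write the sum mod 2, carry 1 when the sum is 2 or 3.
carry:  0001000000111100
        0100110100011010
+       0000101000010110
------------------------
       00101011100110000
(the carry out of the leftmost column, 0, becomes the leading bit)
Decimal check:
  0100110100011010 = 16384 + 2048 + 1024 + 256 + 16 + 8 + 2 = 19738
  0000101000010110 = 2048 + 512 + 16 + 4 + 2 = 2582
  19738 + 2582 = 22320, and 00101011100110000 = 16384 + 4096 + 1024 + 512 + 256 + 32 + 16 = 22320 ✓



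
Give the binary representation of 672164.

Using repeated division by 2:
672164 ÷ 2 = 336082 remainder 0
336082 ÷ 2 = 168041 remainder 0
168041 ÷ 2 = 84020 remainder 1
84020 ÷ 2 = 42010 remainder 0
42010 ÷ 2 = 21005 remainder 0
21005 ÷ 2 = 10502 remainder 1
10502 ÷ 2 = 5251 remainder 0
5251 ÷ 2 = 2625 remainder 1
2625 ÷ 2 = 1312 remainder 1
1312 ÷ 2 = 656 remainder 0
656 ÷ 2 = 328 remainder 0
328 ÷ 2 = 164 remainder 0
164 ÷ 2 = 82 remainder 0
82 ÷ 2 = 41 remainder 0
41 ÷ 2 = 20 remainder 1
20 ÷ 2 = 10 remainder 0
10 ÷ 2 = 5 remainder 0
5 ÷ 2 = 2 remainder 1
2 ÷ 2 = 1 remainder 0
1 ÷ 2 = 0 remainder 1
Reading remainders bottom to top: 10100100000110100100



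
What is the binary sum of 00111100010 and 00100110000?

Add column by column from the right: bit + bit + carry-in; write the sum mod 2, carry 1 when the sum is 2 or 3.
carry:  01111000000
        00111100010
+       00100110000
-------------------
       001100010010
(the carry out of the leftmost column, 0, becomes the leading bit)
Decimal check:
  00111100010 = 256 + 128 + 64 + 32 + 2 = 482
  00100110000 = 256 + 32 + 16 = 304
  482 + 304 = 786, and 001100010010 = 512 + 256 + 16 + 2 = 786 ✓



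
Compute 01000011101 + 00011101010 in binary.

Add column by column from the right: bit + bit + carry-in; write the sum mod 2, carry 1 when the sum is 2 or 3.
carry:  00111110000
        01000011101
+       00011101010
-------------------
       001100000111
(the carry out of the leftmost column, 0, becomes the leading bit)
Decimal check:
  01000011101 = 512 + 16 + 8 + 4 + 1 = 541
  00011101010 = 128 + 64 + 32 + 8 + 2 = 234
  541 + 234 = 775, and 001100000111 = 512 + 256 + 4 + 2 + 1 = 775 ✓



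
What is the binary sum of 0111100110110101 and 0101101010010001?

Add column by column from the right: bit + bit + carry-in; write the sum mod 2, carry 1 when the sum is 2 or 3.
carry:  1111011101100010
        0111100110110101
+       0101101010010001
------------------------
       01101010001000110
(the carry out of the leftmost column, 0, becomes the leading bit)
Decimal check:
  0111100110110101 = 16384 + 8192 + 4096 + 2048 + 256 + 128 + 32 + 16 + 4 + 1 = 31157
  0101101010010001 = 16384 + 4096 + 2048 + 512 + 128 + 16 + 1 = 23185
  31157 + 23185 = 54342, and 01101010001000110 = 32768 + 16384 + 4096 + 1024 + 64 + 4 + 2 = 54342 ✓



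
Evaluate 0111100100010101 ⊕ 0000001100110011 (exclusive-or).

XOR: 1 when bits differ
  0111100100010101
^ 0000001100110011
------------------
  0111101000100110
Decimal: 30997 ^ 819 = 31270



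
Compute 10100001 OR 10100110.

OR: 1 when either bit is 1
  10100001
| 10100110
----------
  10100111
Decimal: 161 | 166 = 167



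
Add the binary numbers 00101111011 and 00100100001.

Add column by column from the right: bit + bit + carry-in; write the sum mod 2, carry 1 when the sum is 2 or 3.
carry:  01011000110
        00101111011
+       00100100001
-------------------
       001010011100
(the carry out of the leftmost column, 0, becomes the leading bit)
Decimal check:
  00101111011 = 256 + 64 + 32 + 16 + 8 + 2 + 1 = 379
  00100100001 = 256 + 32 + 1 = 289
  379 + 289 = 668, and 001010011100 = 512 + 128 + 16 + 8 + 4 = 668 ✓



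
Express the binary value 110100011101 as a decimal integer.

Sum of powers of 2 for each 1-bit:
2^0 + 2^2 + 2^3 + 2^4 + 2^8 + 2^10 + 2^11
= 1 + 4 + 8 + 16 + 256 + 1024 + 2048
= 3357



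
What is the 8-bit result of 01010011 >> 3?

Original: 01010011 (decimal 83)
Shift right by 3 positions
Drop the 3 low bits; fill with zeros on the left
Result: 00001010 (decimal 10)
Equivalent: 83 >> 3 = 83 ÷ 2^3 = 10



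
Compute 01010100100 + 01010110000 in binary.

Add column by column from the right: bit + bit + carry-in; write the sum mod 2, carry 1 when the sum is 2 or 3.
carry:  10101000000
        01010100100
+       01010110000
-------------------
       010101010100
(the carry out of the leftmost column, 0, becomes the leading bit)
Decimal check:
  01010100100 = 512 + 128 + 32 + 4 = 676
  01010110000 = 512 + 128 + 32 + 16 = 688
  676 + 688 = 1364, and 010101010100 = 1024 + 256 + 64 + 16 + 4 = 1364 ✓



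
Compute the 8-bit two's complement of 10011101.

Original (sign bit 1, negative): 10011101
Step 1 - Invert all bits: 01100010
Step 2 - Add 1: 01100011
Verification: 10011101 + 01100011 = 100000000; discarding the end carry (carry out of the top bit) leaves the 8-bit value 00000000, as required for x + (-x)



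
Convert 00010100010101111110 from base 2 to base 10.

Sum of powers of 2 for each 1-bit:
2^1 + 2^2 + 2^3 + 2^4 + 2^5 + 2^6 + 2^8 + 2^10 + 2^14 + 2^16
= 2 + 4 + 8 + 16 + 32 + 64 + 256 + 1024 + 16384 + 65536
= 83326



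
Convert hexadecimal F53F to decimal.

Expand by place value (powers of 16):
Digit values: F = 15
F53F = 15 × 16^3 + 5 × 16^2 + 3 × 16^1 + 15 × 16^0
= 15 × 4096 + 5 × 256 + 3 × 16 + 15 × 1
= 61440 + 1280 + 48 + 15
= 62783



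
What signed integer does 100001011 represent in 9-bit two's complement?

Binary: 100001011
Sign bit: 1 (negative)
Invert: 011110100
Add 1:  011110101
Magnitude: 011110101 = 128 + 64 + 32 + 16 + 4 + 1 = 245
Value: -245



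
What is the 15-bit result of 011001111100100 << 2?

Original: 011001111100100 (decimal 13284)
Shift left by 2 positions
Append 2 zeros on the right and drop the 2 high bits that overflow the 15-bit width
Result: 100111110010000 (decimal 20368)
Equivalent: 13284 << 2 = 13284 × 2^2 = 53136, truncated to 15 bits = 20368



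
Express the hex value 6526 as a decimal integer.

Expand by place value (powers of 16):
6526 = 6 × 16^3 + 5 × 16^2 + 2 × 16^1 + 6 × 16^0
= 6 × 4096 + 5 × 256 + 2 × 16 + 6 × 1
= 24576 + 1280 + 32 + 6
= 25894



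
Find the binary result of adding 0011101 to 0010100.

Add column by column from the right: bit + bit + carry-in; write the sum mod 2, carry 1 when the sum is 2 or 3.
carry:  0111000
        0011101
+       0010100
---------------
       00110001
(the carry out of the leftmost column, 0, becomes the leading bit)
Decimal check:
  0011101 = 16 + 8 + 4 + 1 = 29
  0010100 = 16 + 4 = 20
  29 + 20 = 49, and 00110001 = 32 + 16 + 1 = 49 ✓



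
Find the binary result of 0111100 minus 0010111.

Method 1 - Direct subtraction (column by column from the right: bit − bit − borrow-in; if negative, add 2 and borrow 1 from the next column):
borrow: 0001110
        0111100
-       0010111
---------------
        0100101

Method 2 - Add two's complement:
Two's complement of 0010111: invert → 1101000, add 1 → 1101001
  0111100
+ 1101001
---------
 10100101  (end carry out of the top bit = 1)
Discarding the end carry: 0100101
Decimal check:
  0111100 = 32 + 16 + 8 + 4 = 60
  0010111 = 16 + 4 + 2 + 1 = 23
  60 - 23 = 37, and 0100101 = 32 + 4 + 1 = 37 ✓



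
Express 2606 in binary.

Using repeated division by 2:
2606 ÷ 2 = 1303 remainder 0
1303 ÷ 2 = 651 remainder 1
651 ÷ 2 = 325 remainder 1
325 ÷ 2 = 162 remainder 1
162 ÷ 2 = 81 remainder 0
81 ÷ 2 = 40 remainder 1
40 ÷ 2 = 20 remainder 0
20 ÷ 2 = 10 remainder 0
10 ÷ 2 = 5 remainder 0
5 ÷ 2 = 2 remainder 1
2 ÷ 2 = 1 remainder 0
1 ÷ 2 = 0 remainder 1
Reading remainders bottom to top: 101000101110



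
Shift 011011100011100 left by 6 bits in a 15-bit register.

Original: 011011100011100 (decimal 14108)
Shift left by 6 positions
Append 6 zeros on the right and drop the 6 high bits that overflow the 15-bit width
Result: 100011100000000 (decimal 18176)
Equivalent: 14108 << 6 = 14108 × 2^6 = 902912, truncated to 15 bits = 18176



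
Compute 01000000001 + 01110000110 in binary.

Add column by column from the right: bit + bit + carry-in; write the sum mod 2, carry 1 when the sum is 2 or 3.
carry:  10000000000
        01000000001
+       01110000110
-------------------
       010110000111
(the carry out of the leftmost column, 0, becomes the leading bit)
Decimal check:
  01000000001 = 512 + 1 = 513
  01110000110 = 512 + 256 + 128 + 4 + 2 = 902
  513 + 902 = 1415, and 010110000111 = 1024 + 256 + 128 + 4 + 2 + 1 = 1415 ✓



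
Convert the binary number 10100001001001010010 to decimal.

Sum of powers of 2 for each 1-bit:
2^1 + 2^4 + 2^6 + 2^9 + 2^12 + 2^17 + 2^19
= 2 + 16 + 64 + 512 + 4096 + 131072 + 524288
= 660050



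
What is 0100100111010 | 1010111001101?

OR: 1 when either bit is 1
  0100100111010
| 1010111001101
---------------
  1110111111111
Decimal: 2362 | 5581 = 7679



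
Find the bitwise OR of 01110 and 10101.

OR: 1 when either bit is 1
  01110
| 10101
-------
  11111
Decimal: 14 | 21 = 31



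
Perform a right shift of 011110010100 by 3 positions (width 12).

Original: 011110010100 (decimal 1940)
Shift right by 3 positions
Drop the 3 low bits; fill with zeros on the left
Result: 000011110010 (decimal 242)
Equivalent: 1940 >> 3 = 1940 ÷ 2^3 = 242



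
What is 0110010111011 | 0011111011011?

OR: 1 when either bit is 1
  0110010111011
| 0011111011011
---------------
  0111111111011
Decimal: 3259 | 2011 = 4091



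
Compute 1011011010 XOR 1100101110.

XOR: 1 when bits differ
  1011011010
^ 1100101110
------------
  0111110100
Decimal: 730 ^ 814 = 500



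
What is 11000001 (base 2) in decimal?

Sum of powers of 2 for each 1-bit:
2^0 + 2^6 + 2^7
= 1 + 64 + 128
= 193



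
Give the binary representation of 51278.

Using repeated division by 2:
51278 ÷ 2 = 25639 remainder 0
25639 ÷ 2 = 12819 remainder 1
12819 ÷ 2 = 6409 remainder 1
6409 ÷ 2 = 3204 remainder 1
3204 ÷ 2 = 1602 remainder 0
1602 ÷ 2 = 801 remainder 0
801 ÷ 2 = 400 remainder 1
400 ÷ 2 = 200 remainder 0
200 ÷ 2 = 100 remainder 0
100 ÷ 2 = 50 remainder 0
50 ÷ 2 = 25 remainder 0
25 ÷ 2 = 12 remainder 1
12 ÷ 2 = 6 remainder 0
6 ÷ 2 = 3 remainder 0
3 ÷ 2 = 1 remainder 1
1 ÷ 2 = 0 remainder 1
Reading remainders bottom to top: 1100100001001110



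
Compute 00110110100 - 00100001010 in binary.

Method 1 - Direct subtraction (column by column from the right: bit − bit − borrow-in; if negative, add 2 and borrow 1 from the next column):
borrow: 00000010100
        00110110100
-       00100001010
-------------------
        00010101010

Method 2 - Add two's complement:
Two's complement of 00100001010: invert → 11011110101, add 1 → 11011110110
  00110110100
+ 11011110110
-------------
 100010101010  (end carry out of the top bit = 1)
Discarding the end carry: 00010101010
Decimal check:
  00110110100 = 256 + 128 + 32 + 16 + 4 = 436
  00100001010 = 256 + 8 + 2 = 266
  436 - 266 = 170, and 00010101010 = 128 + 32 + 8 + 2 = 170 ✓



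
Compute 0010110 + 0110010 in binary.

Add column by column from the right: bit + bit + carry-in; write the sum mod 2, carry 1 when the sum is 2 or 3.
carry:  1101100
        0010110
+       0110010
---------------
       01001000
(the carry out of the leftmost column, 0, becomes the leading bit)
Decimal check:
  0010110 = 16 + 4 + 2 = 22
  0110010 = 32 + 16 + 2 = 50
  22 + 50 = 72, and 01001000 = 64 + 8 = 72 ✓



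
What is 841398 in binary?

Using repeated division by 2:
841398 ÷ 2 = 420699 remainder 0
420699 ÷ 2 = 210349 remainder 1
210349 ÷ 2 = 105174 remainder 1
105174 ÷ 2 = 52587 remainder 0
52587 ÷ 2 = 26293 remainder 1
26293 ÷ 2 = 13146 remainder 1
13146 ÷ 2 = 6573 remainder 0
6573 ÷ 2 = 3286 remainder 1
3286 ÷ 2 = 1643 remainder 0
1643 ÷ 2 = 821 remainder 1
821 ÷ 2 = 410 remainder 1
410 ÷ 2 = 205 remainder 0
205 ÷ 2 = 102 remainder 1
102 ÷ 2 = 51 remainder 0
51 ÷ 2 = 25 remainder 1
25 ÷ 2 = 12 remainder 1
12 ÷ 2 = 6 remainder 0
6 ÷ 2 = 3 remainder 0
3 ÷ 2 = 1 remainder 1
1 ÷ 2 = 0 remainder 1
Reading remainders bottom to top: 11001101011010110110



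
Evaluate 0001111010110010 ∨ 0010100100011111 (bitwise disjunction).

OR: 1 when either bit is 1
  0001111010110010
| 0010100100011111
------------------
  0011111110111111
Decimal: 7858 | 10527 = 16319



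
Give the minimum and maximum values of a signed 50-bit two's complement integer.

For 50-bit two's complement:
Minimum: -2^49 = -562949953421312
Maximum: 2^49 - 1 = 562949953421311



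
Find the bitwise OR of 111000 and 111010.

OR: 1 when either bit is 1
  111000
| 111010
--------
  111010
Decimal: 56 | 58 = 58



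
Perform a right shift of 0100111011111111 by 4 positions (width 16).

Original: 0100111011111111 (decimal 20223)
Shift right by 4 positions
Drop the 4 low bits; fill with zeros on the left
Result: 0000010011101111 (decimal 1263)
Equivalent: 20223 >> 4 = 20223 ÷ 2^4 = 1263



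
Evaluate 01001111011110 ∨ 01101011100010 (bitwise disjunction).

OR: 1 when either bit is 1
  01001111011110
| 01101011100010
----------------
  01101111111110
Decimal: 5086 | 6882 = 7166



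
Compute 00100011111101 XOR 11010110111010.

XOR: 1 when bits differ
  00100011111101
^ 11010110111010
----------------
  11110101000111
Decimal: 2301 ^ 13754 = 15687



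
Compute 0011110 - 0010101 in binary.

Method 1 - Direct subtraction (column by column from the right: bit − bit − borrow-in; if negative, add 2 and borrow 1 from the next column):
borrow: 0000010
        0011110
-       0010101
---------------
        0001001

Method 2 - Add two's complement:
Two's complement of 0010101: invert → 1101010, add 1 → 1101011
  0011110
+ 1101011
---------
 10001001  (end carry out of the top bit = 1)
Discarding the end carry: 0001001
Decimal check:
  0011110 = 16 + 8 + 4 + 2 = 30
  0010101 = 16 + 4 + 1 = 21
  30 - 21 = 9, and 0001001 = 8 + 1 = 9 ✓



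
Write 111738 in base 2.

Using repeated division by 2:
111738 ÷ 2 = 55869 remainder 0
55869 ÷ 2 = 27934 remainder 1
27934 ÷ 2 = 13967 remainder 0
13967 ÷ 2 = 6983 remainder 1
6983 ÷ 2 = 3491 remainder 1
3491 ÷ 2 = 1745 remainder 1
1745 ÷ 2 = 872 remainder 1
872 ÷ 2 = 436 remainder 0
436 ÷ 2 = 218 remainder 0
218 ÷ 2 = 109 remainder 0
109 ÷ 2 = 54 remainder 1
54 ÷ 2 = 27 remainder 0
27 ÷ 2 = 13 remainder 1
13 ÷ 2 = 6 remainder 1
6 ÷ 2 = 3 remainder 0
3 ÷ 2 = 1 remainder 1
1 ÷ 2 = 0 remainder 1
Reading remainders bottom to top: 11011010001111010



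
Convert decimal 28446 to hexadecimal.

Using repeated division by 16 (digits 10–15 are A–F):
28446 ÷ 16 = 1777 remainder 14 (E)
1777 ÷ 16 = 111 remainder 1
111 ÷ 16 = 6 remainder 15 (F)
6 ÷ 16 = 0 remainder 6
Reading remainders bottom to top: 6F1E



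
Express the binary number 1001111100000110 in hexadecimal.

Group into 4-bit nibbles from right:
  1001 = 9
  1111 = F
  0000 = 0
  0110 = 6
Result: 9F06



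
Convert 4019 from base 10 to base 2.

Using repeated division by 2:
4019 ÷ 2 = 2009 remainder 1
2009 ÷ 2 = 1004 remainder 1
1004 ÷ 2 = 502 remainder 0
502 ÷ 2 = 251 remainder 0
251 ÷ 2 = 125 remainder 1
125 ÷ 2 = 62 remainder 1
62 ÷ 2 = 31 remainder 0
31 ÷ 2 = 15 remainder 1
15 ÷ 2 = 7 remainder 1
7 ÷ 2 = 3 remainder 1
3 ÷ 2 = 1 remainder 1
1 ÷ 2 = 0 remainder 1
Reading remainders bottom to top: 111110110011



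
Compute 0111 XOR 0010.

XOR: 1 when bits differ
  0111
^ 0010
------
  0101
Decimal: 7 ^ 2 = 5



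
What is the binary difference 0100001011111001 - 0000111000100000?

Method 1 - Direct subtraction (column by column from the right: bit − bit − borrow-in; if negative, add 2 and borrow 1 from the next column):
borrow: 0111100000000000
        0100001011111001
-       0000111000100000
------------------------
        0011010011011001

Method 2 - Add two's complement:
Two's complement of 0000111000100000: invert → 1111000111011111, add 1 → 1111000111100000
  0100001011111001
+ 1111000111100000
------------------
 10011010011011001  (end carry out of the top bit = 1)
Discarding the end carry: 0011010011011001
Decimal check:
  0100001011111001 = 16384 + 512 + 128 + 64 + 32 + 16 + 8 + 1 = 17145
  0000111000100000 = 2048 + 1024 + 512 + 32 = 3616
  17145 - 3616 = 13529, and 0011010011011001 = 8192 + 4096 + 1024 + 128 + 64 + 16 + 8 + 1 = 13529 ✓



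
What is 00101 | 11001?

OR: 1 when either bit is 1
  00101
| 11001
-------
  11101
Decimal: 5 | 25 = 29



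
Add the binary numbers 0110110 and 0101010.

Add column by column from the right: bit + bit + carry-in; write the sum mod 2, carry 1 when the sum is 2 or 3.
carry:  1111100
        0110110
+       0101010
---------------
       01100000
(the carry out of the leftmost column, 0, becomes the leading bit)
Decimal check:
  0110110 = 32 + 16 + 4 + 2 = 54
  0101010 = 32 + 8 + 2 = 42
  54 + 42 = 96, and 01100000 = 64 + 32 = 96 ✓



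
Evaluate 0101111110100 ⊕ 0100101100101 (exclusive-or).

XOR: 1 when bits differ
  0101111110100
^ 0100101100101
---------------
  0001010010001
Decimal: 3060 ^ 2405 = 657



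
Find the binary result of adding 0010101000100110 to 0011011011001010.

Add column by column from the right: bit + bit + carry-in; write the sum mod 2, carry 1 when the sum is 2 or 3.
carry:  0111110000011100
        0010101000100110
+       0011011011001010
------------------------
       00110000011110000
(the carry out of the leftmost column, 0, becomes the leading bit)
Decimal check:
  0010101000100110 = 8192 + 2048 + 512 + 32 + 4 + 2 = 10790
  0011011011001010 = 8192 + 4096 + 1024 + 512 + 128 + 64 + 8 + 2 = 14026
  10790 + 14026 = 24816, and 00110000011110000 = 16384 + 8192 + 128 + 64 + 32 + 16 = 24816 ✓



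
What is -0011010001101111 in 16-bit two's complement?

Original: 0011010001101111
Step 1 - Invert all bits: 1100101110010000
Step 2 - Add 1: 1100101110010001
Verification: 0011010001101111 + 1100101110010001 = 10000000000000000; discarding the end carry (carry out of the top bit) leaves the 16-bit value 0000000000000000, as required for x + (-x)



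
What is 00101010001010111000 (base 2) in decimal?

Sum of powers of 2 for each 1-bit:
2^3 + 2^4 + 2^5 + 2^7 + 2^9 + 2^13 + 2^15 + 2^17
= 8 + 16 + 32 + 128 + 512 + 8192 + 32768 + 131072
= 172728



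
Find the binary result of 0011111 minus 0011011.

Method 1 - Direct subtraction (column by column from the right: bit − bit − borrow-in; if negative, add 2 and borrow 1 from the next column):
borrow: 0000000
        0011111
-       0011011
---------------
        0000100

Method 2 - Add two's complement:
Two's complement of 0011011: invert → 1100100, add 1 → 1100101
  0011111
+ 1100101
---------
 10000100  (end carry out of the top bit = 1)
Discarding the end carry: 0000100
Decimal check:
  0011111 = 16 + 8 + 4 + 2 + 1 = 31
  0011011 = 16 + 8 + 2 + 1 = 27
  31 - 27 = 4, and 0000100 = 4 ✓



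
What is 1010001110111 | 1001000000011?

OR: 1 when either bit is 1
  1010001110111
| 1001000000011
---------------
  1011001110111
Decimal: 5239 | 4611 = 5751



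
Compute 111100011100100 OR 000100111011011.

OR: 1 when either bit is 1
  111100011100100
| 000100111011011
-----------------
  111100111111111
Decimal: 30948 | 2523 = 31231



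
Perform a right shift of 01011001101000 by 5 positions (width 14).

Original: 01011001101000 (decimal 5736)
Shift right by 5 positions
Drop the 5 low bits; fill with zeros on the left
Result: 00000010110011 (decimal 179)
Equivalent: 5736 >> 5 = 5736 ÷ 2^5 = 179



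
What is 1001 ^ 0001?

XOR: 1 when bits differ
  1001
^ 0001
------
  1000
Decimal: 9 ^ 1 = 8



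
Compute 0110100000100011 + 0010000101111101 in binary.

Add column by column from the right: bit + bit + carry-in; write the sum mod 2, carry 1 when the sum is 2 or 3.
carry:  1100000011111110
        0110100000100011
+       0010000101111101
------------------------
       01000100110100000
(the carry out of the leftmost column, 0, becomes the leading bit)
Decimal check:
  0110100000100011 = 16384 + 8192 + 2048 + 32 + 2 + 1 = 26659
  0010000101111101 = 8192 + 256 + 64 + 32 + 16 + 8 + 4 + 1 = 8573
  26659 + 8573 = 35232, and 01000100110100000 = 32768 + 2048 + 256 + 128 + 32 = 35232 ✓



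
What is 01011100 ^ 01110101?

XOR: 1 when bits differ
  01011100
^ 01110101
----------
  00101001
Decimal: 92 ^ 117 = 41



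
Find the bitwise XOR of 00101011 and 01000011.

XOR: 1 when bits differ
  00101011
^ 01000011
----------
  01101000
Decimal: 43 ^ 67 = 104



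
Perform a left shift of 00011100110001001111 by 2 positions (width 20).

Original: 00011100110001001111 (decimal 117839)
Shift left by 2 positions
Append 2 zeros on the right
Result: 01110011000100111100 (decimal 471356)
Equivalent: 117839 << 2 = 117839 × 2^2 = 471356



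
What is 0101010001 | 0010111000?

OR: 1 when either bit is 1
  0101010001
| 0010111000
------------
  0111111001
Decimal: 337 | 184 = 505



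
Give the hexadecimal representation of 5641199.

Using repeated division by 16 (digits 10–15 are A–F):
5641199 ÷ 16 = 352574 remainder 15 (F)
352574 ÷ 16 = 22035 remainder 14 (E)
22035 ÷ 16 = 1377 remainder 3
1377 ÷ 16 = 86 remainder 1
86 ÷ 16 = 5 remainder 6
5 ÷ 16 = 0 remainder 5
Reading remainders bottom to top: 5613EF



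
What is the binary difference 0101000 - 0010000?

Method 1 - Direct subtraction (column by column from the right: bit − bit − borrow-in; if negative, add 2 and borrow 1 from the next column):
borrow: 0100000
        0101000
-       0010000
---------------
        0011000

Method 2 - Add two's complement:
Two's complement of 0010000: invert → 1101111, add 1 → 1110000
  0101000
+ 1110000
---------
 10011000  (end carry out of the top bit = 1)
Discarding the end carry: 0011000
Decimal check:
  0101000 = 32 + 8 = 40
  0010000 = 16
  40 - 16 = 24, and 0011000 = 16 + 8 = 24 ✓



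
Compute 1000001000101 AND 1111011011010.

AND: 1 only when both bits are 1
  1000001000101
& 1111011011010
---------------
  1000001000000
Decimal: 4165 & 7898 = 4160



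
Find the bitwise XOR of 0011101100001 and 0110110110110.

XOR: 1 when bits differ
  0011101100001
^ 0110110110110
---------------
  0101011010111
Decimal: 1889 ^ 3510 = 2775



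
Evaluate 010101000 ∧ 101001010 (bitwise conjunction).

AND: 1 only when both bits are 1
  010101000
& 101001010
-----------
  000001000
Decimal: 168 & 330 = 8



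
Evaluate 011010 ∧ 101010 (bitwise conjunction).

AND: 1 only when both bits are 1
  011010
& 101010
--------
  001010
Decimal: 26 & 42 = 10



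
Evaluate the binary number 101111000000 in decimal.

Sum of powers of 2 for each 1-bit:
2^6 + 2^7 + 2^8 + 2^9 + 2^11
= 64 + 128 + 256 + 512 + 2048
= 3008



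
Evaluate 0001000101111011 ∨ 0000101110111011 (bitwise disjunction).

OR: 1 when either bit is 1
  0001000101111011
| 0000101110111011
------------------
  0001101111111011
Decimal: 4475 | 3003 = 7163



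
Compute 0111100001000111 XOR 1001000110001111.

XOR: 1 when bits differ
  0111100001000111
^ 1001000110001111
------------------
  1110100111001000
Decimal: 30791 ^ 37263 = 59848



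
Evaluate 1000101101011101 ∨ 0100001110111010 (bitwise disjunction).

OR: 1 when either bit is 1
  1000101101011101
| 0100001110111010
------------------
  1100101111111111
Decimal: 35677 | 17338 = 52223



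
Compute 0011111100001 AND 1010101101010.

AND: 1 only when both bits are 1
  0011111100001
& 1010101101010
---------------
  0010101100000
Decimal: 2017 & 5482 = 1376



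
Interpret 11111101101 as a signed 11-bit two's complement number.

Binary: 11111101101
Sign bit: 1 (negative)
Invert: 00000010010
Add 1:  00000010011
Magnitude: 00000010011 = 16 + 2 + 1 = 19
Value: -19



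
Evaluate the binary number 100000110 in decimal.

Sum of powers of 2 for each 1-bit:
2^1 + 2^2 + 2^8
= 2 + 4 + 256
= 262



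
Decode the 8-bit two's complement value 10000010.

Binary: 10000010
Sign bit: 1 (negative)
Invert: 01111101
Add 1:  01111110
Magnitude: 01111110 = 64 + 32 + 16 + 8 + 4 + 2 = 126
Value: -126



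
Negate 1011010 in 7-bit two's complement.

Original (sign bit 1, negative): 1011010
Step 1 - Invert all bits: 0100101
Step 2 - Add 1: 0100110
Verification: 1011010 + 0100110 = 10000000; discarding the end carry (carry out of the top bit) leaves the 7-bit value 0000000, as required for x + (-x)



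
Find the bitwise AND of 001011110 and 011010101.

AND: 1 only when both bits are 1
  001011110
& 011010101
-----------
  001010100
Decimal: 94 & 213 = 84



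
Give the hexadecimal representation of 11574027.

Using repeated division by 16 (digits 10–15 are A–F):
11574027 ÷ 16 = 723376 remainder 11 (B)
723376 ÷ 16 = 45211 remainder 0
45211 ÷ 16 = 2825 remainder 11 (B)
2825 ÷ 16 = 176 remainder 9
176 ÷ 16 = 11 remainder 0
11 ÷ 16 = 0 remainder 11 (B)
Reading remainders bottom to top: B09B0B



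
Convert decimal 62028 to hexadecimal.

Using repeated division by 16 (digits 10–15 are A–F):
62028 ÷ 16 = 3876 remainder 12 (C)
3876 ÷ 16 = 242 remainder 4
242 ÷ 16 = 15 remainder 2
15 ÷ 16 = 0 remainder 15 (F)
Reading remainders bottom to top: F24C



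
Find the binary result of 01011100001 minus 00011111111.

Method 1 - Direct subtraction (column by column from the right: bit − bit − borrow-in; if negative, add 2 and borrow 1 from the next column):
borrow: 01111111100
        01011100001
-       00011111111
-------------------
        00111100010

Method 2 - Add two's complement:
Two's complement of 00011111111: invert → 11100000000, add 1 → 11100000001
  01011100001
+ 11100000001
-------------
 100111100010  (end carry out of the top bit = 1)
Discarding the end carry: 00111100010
Decimal check:
  01011100001 = 512 + 128 + 64 + 32 + 1 = 737
  00011111111 = 128 + 64 + 32 + 16 + 8 + 4 + 2 + 1 = 255
  737 - 255 = 482, and 00111100010 = 256 + 128 + 64 + 32 + 2 = 482 ✓



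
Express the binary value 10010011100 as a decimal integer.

Sum of powers of 2 for each 1-bit:
2^2 + 2^3 + 2^4 + 2^7 + 2^10
= 4 + 8 + 16 + 128 + 1024
= 1180



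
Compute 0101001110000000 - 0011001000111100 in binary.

Method 1 - Direct subtraction (column by column from the right: bit − bit − borrow-in; if negative, add 2 and borrow 1 from the next column):
borrow: 0100000011111000
        0101001110000000
-       0011001000111100
------------------------
        0010000101000100

Method 2 - Add two's complement:
Two's complement of 0011001000111100: invert → 1100110111000011, add 1 → 1100110111000100
  0101001110000000
+ 1100110111000100
------------------
 10010000101000100  (end carry out of the top bit = 1)
Discarding the end carry: 0010000101000100
Decimal check:
  0101001110000000 = 16384 + 4096 + 512 + 256 + 128 = 21376
  0011001000111100 = 8192 + 4096 + 512 + 32 + 16 + 8 + 4 = 12860
  21376 - 12860 = 8516, and 0010000101000100 = 8192 + 256 + 64 + 4 = 8516 ✓

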